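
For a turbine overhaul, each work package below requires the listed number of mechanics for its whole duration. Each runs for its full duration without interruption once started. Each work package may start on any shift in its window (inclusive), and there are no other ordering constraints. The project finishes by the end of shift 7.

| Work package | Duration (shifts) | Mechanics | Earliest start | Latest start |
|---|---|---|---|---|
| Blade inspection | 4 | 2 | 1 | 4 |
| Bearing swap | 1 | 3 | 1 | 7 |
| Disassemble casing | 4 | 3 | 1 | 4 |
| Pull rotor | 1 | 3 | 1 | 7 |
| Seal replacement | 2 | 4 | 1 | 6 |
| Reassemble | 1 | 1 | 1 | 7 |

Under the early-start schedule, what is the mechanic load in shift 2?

At early start, shift 2 has: Blade inspection, Disassemble casing, Seal replacement.
Demand: 2 + 3 + 4 = 9.

9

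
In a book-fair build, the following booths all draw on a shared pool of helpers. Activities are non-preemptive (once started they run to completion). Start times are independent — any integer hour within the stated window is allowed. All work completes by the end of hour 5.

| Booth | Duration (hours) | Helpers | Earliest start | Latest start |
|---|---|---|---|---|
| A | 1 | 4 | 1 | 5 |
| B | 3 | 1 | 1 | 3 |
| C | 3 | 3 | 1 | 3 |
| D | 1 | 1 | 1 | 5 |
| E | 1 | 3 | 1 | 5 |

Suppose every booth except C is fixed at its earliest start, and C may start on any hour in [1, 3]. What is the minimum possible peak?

C@1: h1:12  h2:4  h3:4  h4:0  h5:0 → peak 12
C@2: h1:9  h2:4  h3:4  h4:3  h5:0 → peak 9
C@3: h1:9  h2:1  h3:4  h4:3  h5:3 → peak 9
Best is C@2, peak 9.

9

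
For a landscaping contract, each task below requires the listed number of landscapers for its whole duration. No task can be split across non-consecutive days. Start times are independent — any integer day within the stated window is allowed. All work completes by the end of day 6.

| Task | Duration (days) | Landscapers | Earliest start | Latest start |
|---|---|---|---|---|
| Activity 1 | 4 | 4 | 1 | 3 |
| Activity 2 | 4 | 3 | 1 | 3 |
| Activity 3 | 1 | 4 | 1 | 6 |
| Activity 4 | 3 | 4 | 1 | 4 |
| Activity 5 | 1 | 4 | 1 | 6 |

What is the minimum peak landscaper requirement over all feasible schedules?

11

Early-start (Activity 1@1, Activity 2@1, Activity 3@1, Activity 4@1, Activity 5@1) gives peak 19: d1:19  d2:11  d3:11  d4:7  d5:0  d6:0.
Shift Activity 4→2, Activity 5→5.
Schedule Activity 1@1, Activity 2@1, Activity 3@1, Activity 4@2, Activity 5@5: d1:11  d2:11  d3:11  d4:11  d5:4  d6:0 — peak 11.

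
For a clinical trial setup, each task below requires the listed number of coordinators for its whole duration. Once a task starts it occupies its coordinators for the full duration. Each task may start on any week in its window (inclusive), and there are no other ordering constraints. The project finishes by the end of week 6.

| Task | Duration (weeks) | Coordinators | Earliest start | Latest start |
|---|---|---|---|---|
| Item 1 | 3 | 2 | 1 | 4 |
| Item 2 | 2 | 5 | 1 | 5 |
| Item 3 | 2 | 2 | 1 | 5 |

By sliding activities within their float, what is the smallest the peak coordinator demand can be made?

Early-start (Item 1@1, Item 2@1, Item 3@1) gives peak 9: w1:9  w2:9  w3:2  w4:0  w5:0  w6:0.
Shift Item 2→4.
Schedule Item 1@1, Item 2@4, Item 3@1: w1:4  w2:4  w3:2  w4:5  w5:5  w6:0 — peak 5.

5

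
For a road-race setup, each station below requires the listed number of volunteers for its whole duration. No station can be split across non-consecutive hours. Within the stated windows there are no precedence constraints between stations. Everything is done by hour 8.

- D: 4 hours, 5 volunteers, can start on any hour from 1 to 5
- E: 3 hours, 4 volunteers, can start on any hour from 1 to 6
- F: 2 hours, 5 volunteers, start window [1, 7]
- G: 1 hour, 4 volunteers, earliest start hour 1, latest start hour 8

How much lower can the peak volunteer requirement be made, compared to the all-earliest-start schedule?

9

Early-start peak: h1:18  h2:14  h3:9  h4:5  h5:0  h6:0  h7:0  h8:0 ⇒ 18.
Leveled (D@1, E@1, F@5, G@4): h1:9  h2:9  h3:9  h4:9  h5:5  h6:5  h7:0  h8:0 ⇒ 9.
Reduction 18 − 9 = 9.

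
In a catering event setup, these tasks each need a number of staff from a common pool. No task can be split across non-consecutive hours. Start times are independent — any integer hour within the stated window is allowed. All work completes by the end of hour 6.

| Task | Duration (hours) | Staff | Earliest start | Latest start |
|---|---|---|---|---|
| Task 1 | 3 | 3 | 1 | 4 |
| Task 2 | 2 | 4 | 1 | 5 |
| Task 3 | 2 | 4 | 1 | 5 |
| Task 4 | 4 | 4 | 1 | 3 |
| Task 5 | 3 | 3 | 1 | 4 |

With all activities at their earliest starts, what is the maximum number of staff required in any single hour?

Early-start schedule: Task 1@1, Task 2@1, Task 3@1, Task 4@1, Task 5@1.
Load per hour: hour 1: 18, hour 2: 18, hour 3: 10, hour 4: 4, hour 5: 0, hour 6: 0.
Peak is 18.

18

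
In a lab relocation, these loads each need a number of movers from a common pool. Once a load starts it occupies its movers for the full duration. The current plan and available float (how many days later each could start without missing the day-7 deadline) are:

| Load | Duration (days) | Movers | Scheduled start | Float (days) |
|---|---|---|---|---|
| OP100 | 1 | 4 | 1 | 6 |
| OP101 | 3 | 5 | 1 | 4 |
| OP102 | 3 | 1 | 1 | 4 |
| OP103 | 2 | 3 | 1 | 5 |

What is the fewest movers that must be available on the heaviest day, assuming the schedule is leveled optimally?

Early-start (OP100@1, OP101@1, OP102@1, OP103@1) gives peak 13: d1:13  d2:9  d3:6  d4:0  d5:0  d6:0  d7:0.
Shift OP101→2, OP102→5, OP103→5.
Schedule OP100@1, OP101@2, OP102@5, OP103@5: d1:4  d2:5  d3:5  d4:5  d5:4  d6:4  d7:1 — peak 5.

5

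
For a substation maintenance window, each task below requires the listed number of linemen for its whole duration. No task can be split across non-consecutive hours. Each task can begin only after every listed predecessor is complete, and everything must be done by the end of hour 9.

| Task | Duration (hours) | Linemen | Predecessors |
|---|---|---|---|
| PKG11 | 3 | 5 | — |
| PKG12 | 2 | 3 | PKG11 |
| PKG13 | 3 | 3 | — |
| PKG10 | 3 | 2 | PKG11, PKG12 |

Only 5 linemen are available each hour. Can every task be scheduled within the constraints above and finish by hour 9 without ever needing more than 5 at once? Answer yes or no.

yes

Schedule PKG11@1, PKG12@4, PKG13@6, PKG10@6: h1:5  h2:5  h3:5  h4:3  h5:3  h6:5  h7:5  h8:5  h9:0 — peak 5 ≤ 5.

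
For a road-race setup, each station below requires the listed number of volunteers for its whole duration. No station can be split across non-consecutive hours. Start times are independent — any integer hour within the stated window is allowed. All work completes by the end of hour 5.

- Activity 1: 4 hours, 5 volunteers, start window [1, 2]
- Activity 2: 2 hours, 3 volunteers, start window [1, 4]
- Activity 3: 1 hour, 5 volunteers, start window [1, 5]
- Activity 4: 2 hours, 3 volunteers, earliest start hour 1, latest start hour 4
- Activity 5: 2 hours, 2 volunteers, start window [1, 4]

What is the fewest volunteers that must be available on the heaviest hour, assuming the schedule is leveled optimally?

10

Early-start (Activity 1@1, Activity 2@1, Activity 3@1, Activity 4@1, Activity 5@1) gives peak 18: h1:18  h2:13  h3:5  h4:5  h5:0.
Shift Activity 3→3, Activity 4→4.
Schedule Activity 1@1, Activity 2@1, Activity 3@3, Activity 4@4, Activity 5@1: h1:10  h2:10  h3:10  h4:8  h5:3 — peak 10.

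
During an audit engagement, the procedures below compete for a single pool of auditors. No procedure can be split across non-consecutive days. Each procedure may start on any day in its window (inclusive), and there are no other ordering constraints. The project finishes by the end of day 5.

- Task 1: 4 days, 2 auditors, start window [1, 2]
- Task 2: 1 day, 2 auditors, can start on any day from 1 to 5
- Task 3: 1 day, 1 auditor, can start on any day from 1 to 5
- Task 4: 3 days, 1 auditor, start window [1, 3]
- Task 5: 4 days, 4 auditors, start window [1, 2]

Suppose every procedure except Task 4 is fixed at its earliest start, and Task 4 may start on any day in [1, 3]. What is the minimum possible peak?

Task 4@1: d1:10  d2:7  d3:7  d4:6  d5:0 → peak 10
Task 4@2: d1:9  d2:7  d3:7  d4:7  d5:0 → peak 9
Task 4@3: d1:9  d2:6  d3:7  d4:7  d5:1 → peak 9
Best is Task 4@2, peak 9.

9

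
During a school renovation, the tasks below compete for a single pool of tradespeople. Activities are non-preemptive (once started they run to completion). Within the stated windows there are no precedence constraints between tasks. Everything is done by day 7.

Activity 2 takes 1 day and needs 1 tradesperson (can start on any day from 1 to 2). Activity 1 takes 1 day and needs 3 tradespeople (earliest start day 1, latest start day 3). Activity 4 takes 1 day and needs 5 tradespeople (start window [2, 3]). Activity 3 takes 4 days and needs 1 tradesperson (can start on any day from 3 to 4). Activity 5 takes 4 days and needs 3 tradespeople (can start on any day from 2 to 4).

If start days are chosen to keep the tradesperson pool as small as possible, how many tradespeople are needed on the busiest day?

5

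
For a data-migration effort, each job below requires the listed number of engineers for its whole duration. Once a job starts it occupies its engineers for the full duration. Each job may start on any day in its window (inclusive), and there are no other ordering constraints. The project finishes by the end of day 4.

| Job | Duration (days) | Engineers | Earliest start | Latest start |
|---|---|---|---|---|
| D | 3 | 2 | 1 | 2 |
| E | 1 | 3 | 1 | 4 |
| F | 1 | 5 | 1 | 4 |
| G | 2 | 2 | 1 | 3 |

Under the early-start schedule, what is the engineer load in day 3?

At early start, day 3 has: D.
Demand: 2 = 2.

2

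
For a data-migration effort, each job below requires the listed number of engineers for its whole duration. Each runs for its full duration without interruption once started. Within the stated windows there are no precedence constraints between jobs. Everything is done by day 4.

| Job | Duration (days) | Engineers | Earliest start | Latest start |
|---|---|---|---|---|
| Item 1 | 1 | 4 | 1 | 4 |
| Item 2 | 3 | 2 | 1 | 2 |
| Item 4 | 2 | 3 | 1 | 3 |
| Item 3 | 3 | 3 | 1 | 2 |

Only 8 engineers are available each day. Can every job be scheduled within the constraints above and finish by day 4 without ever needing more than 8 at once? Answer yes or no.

yes

Schedule Item 1@1, Item 2@1, Item 4@2, Item 3@2: d1:6  d2:8  d3:8  d4:3 — peak 8 ≤ 8.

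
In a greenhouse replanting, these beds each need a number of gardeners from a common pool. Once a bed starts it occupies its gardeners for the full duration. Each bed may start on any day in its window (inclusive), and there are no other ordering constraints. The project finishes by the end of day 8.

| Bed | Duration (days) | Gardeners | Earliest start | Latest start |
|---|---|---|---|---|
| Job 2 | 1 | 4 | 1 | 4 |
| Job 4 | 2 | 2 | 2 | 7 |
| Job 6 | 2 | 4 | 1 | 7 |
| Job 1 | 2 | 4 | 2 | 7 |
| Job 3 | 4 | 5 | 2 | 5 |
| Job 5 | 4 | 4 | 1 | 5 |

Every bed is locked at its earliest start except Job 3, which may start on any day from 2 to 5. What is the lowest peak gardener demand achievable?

14

Job 3@2: d1:12  d2:19  d3:15  d4:9  d5:5  d6:0  d7:0  d8:0 → peak 19
Job 3@3: d1:12  d2:14  d3:15  d4:9  d5:5  d6:5  d7:0  d8:0 → peak 15
Job 3@4: d1:12  d2:14  d3:10  d4:9  d5:5  d6:5  d7:5  d8:0 → peak 14
Job 3@5: d1:12  d2:14  d3:10  d4:4  d5:5  d6:5  d7:5  d8:5 → peak 14
Best is Job 3@4, peak 14.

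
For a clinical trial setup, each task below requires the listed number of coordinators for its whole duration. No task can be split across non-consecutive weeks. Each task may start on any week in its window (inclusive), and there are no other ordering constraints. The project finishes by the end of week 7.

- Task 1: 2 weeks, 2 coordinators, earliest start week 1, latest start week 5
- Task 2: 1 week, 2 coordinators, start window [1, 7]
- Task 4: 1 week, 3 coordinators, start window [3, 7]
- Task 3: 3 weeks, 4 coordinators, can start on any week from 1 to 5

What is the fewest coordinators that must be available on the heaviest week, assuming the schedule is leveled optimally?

Early-start (Task 1@1, Task 2@1, Task 4@3, Task 3@1) gives peak 8: w1:8  w2:6  w3:7  w4:0  w5:0  w6:0  w7:0.
Shift Task 3→4.
Schedule Task 1@1, Task 2@1, Task 4@3, Task 3@4: w1:4  w2:2  w3:3  w4:4  w5:4  w6:4  w7:0 — peak 4.

4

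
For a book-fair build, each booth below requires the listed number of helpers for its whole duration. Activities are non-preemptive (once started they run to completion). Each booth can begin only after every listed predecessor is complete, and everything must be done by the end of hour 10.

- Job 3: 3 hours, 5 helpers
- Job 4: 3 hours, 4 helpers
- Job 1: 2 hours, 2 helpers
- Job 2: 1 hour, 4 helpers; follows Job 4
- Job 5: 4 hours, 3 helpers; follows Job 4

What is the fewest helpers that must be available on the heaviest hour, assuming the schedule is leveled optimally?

Early-start (Job 3@1, Job 4@1, Job 1@1, Job 2@4, Job 5@4) gives peak 11: h1:11  h2:11  h3:9  h4:7  h5:3  h6:3  h7:3  h8:0  h9:0  h10:0.
Shift Job 4→4, Job 2→7, Job 5→7.
Schedule Job 3@1, Job 4@4, Job 1@1, Job 2@7, Job 5@7: h1:7  h2:7  h3:5  h4:4  h5:4  h6:4  h7:7  h8:3  h9:3  h10:3 — peak 7.

7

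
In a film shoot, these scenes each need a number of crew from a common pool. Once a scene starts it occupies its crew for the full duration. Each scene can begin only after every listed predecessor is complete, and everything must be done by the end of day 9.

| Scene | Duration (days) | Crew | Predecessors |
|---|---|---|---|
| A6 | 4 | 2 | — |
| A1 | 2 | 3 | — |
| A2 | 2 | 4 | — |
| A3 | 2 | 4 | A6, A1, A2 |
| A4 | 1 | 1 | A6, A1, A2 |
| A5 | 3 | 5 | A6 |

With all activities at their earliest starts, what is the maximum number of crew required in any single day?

Early-start schedule: A6@1, A1@1, A2@1, A3@5, A4@5, A5@5.
Load per day: day 1: 9, day 2: 9, day 3: 2, day 4: 2, day 5: 10, day 6: 9, day 7: 5, day 8: 0, day 9: 0.
Peak is 10.

10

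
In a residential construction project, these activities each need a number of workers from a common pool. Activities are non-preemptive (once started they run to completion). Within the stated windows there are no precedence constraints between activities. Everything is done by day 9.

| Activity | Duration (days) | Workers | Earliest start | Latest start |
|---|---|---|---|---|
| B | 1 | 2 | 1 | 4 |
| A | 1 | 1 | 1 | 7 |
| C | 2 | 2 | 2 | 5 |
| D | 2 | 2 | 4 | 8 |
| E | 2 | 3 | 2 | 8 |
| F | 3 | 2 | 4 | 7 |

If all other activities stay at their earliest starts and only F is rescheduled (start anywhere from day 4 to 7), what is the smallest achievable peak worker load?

F@4: d1:3  d2:5  d3:5  d4:4  d5:4  d6:2  d7:0  d8:0  d9:0 → peak 5
F@5: d1:3  d2:5  d3:5  d4:2  d5:4  d6:2  d7:2  d8:0  d9:0 → peak 5
F@6: d1:3  d2:5  d3:5  d4:2  d5:2  d6:2  d7:2  d8:2  d9:0 → peak 5
F@7: d1:3  d2:5  d3:5  d4:2  d5:2  d6:0  d7:2  d8:2  d9:2 → peak 5
Best is F@4, peak 5.

5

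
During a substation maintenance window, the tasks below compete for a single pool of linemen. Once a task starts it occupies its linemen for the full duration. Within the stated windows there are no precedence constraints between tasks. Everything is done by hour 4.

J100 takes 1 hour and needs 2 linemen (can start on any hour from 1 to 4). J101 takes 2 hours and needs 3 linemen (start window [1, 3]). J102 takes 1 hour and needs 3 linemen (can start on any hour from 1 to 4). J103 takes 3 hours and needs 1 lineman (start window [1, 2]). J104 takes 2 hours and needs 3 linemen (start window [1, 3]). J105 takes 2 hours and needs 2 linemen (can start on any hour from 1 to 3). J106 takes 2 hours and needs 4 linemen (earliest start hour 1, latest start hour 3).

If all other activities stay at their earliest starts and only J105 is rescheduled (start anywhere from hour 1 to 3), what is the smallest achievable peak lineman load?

J105@1: h1:18  h2:13  h3:1  h4:0 → peak 18
J105@2: h1:16  h2:13  h3:3  h4:0 → peak 16
J105@3: h1:16  h2:11  h3:3  h4:2 → peak 16
Best is J105@2, peak 16.

16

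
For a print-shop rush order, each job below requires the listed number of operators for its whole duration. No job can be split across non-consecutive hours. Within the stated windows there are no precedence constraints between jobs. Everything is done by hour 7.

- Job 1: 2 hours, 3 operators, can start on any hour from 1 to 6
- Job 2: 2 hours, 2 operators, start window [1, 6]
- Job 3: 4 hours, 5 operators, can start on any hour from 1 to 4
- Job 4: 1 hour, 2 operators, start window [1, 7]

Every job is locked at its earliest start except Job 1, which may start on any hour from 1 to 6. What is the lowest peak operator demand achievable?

Job 1@1: h1:12  h2:10  h3:5  h4:5  h5:0  h6:0  h7:0 → peak 12
Job 1@2: h1:9  h2:10  h3:8  h4:5  h5:0  h6:0  h7:0 → peak 10
Job 1@3: h1:9  h2:7  h3:8  h4:8  h5:0  h6:0  h7:0 → peak 9
Job 1@4: h1:9  h2:7  h3:5  h4:8  h5:3  h6:0  h7:0 → peak 9
Job 1@5: h1:9  h2:7  h3:5  h4:5  h5:3  h6:3  h7:0 → peak 9
Job 1@6: h1:9  h2:7  h3:5  h4:5  h5:0  h6:3  h7:3 → peak 9
Best is Job 1@3, peak 9.

9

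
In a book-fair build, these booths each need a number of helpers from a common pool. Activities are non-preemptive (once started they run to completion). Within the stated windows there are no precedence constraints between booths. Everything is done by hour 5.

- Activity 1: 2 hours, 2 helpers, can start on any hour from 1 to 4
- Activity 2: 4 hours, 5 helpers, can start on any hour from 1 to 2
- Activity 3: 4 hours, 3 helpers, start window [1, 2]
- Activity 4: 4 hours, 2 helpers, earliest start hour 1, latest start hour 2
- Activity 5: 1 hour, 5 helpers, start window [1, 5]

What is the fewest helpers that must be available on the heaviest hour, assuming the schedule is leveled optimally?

12

Early-start (Activity 1@1, Activity 2@1, Activity 3@1, Activity 4@1, Activity 5@1) gives peak 17: h1:17  h2:12  h3:10  h4:10  h5:0.
Shift Activity 5→5.
Schedule Activity 1@1, Activity 2@1, Activity 3@1, Activity 4@1, Activity 5@5: h1:12  h2:12  h3:10  h4:10  h5:5 — peak 12.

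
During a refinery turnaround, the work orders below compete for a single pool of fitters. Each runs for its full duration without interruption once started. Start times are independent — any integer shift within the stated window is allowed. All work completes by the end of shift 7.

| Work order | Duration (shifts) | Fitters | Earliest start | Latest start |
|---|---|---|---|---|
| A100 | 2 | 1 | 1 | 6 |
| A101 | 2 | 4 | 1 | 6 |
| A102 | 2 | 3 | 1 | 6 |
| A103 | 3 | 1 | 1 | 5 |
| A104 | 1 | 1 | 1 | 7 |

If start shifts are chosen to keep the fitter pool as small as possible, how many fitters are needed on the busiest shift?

4

Early-start (A100@1, A101@1, A102@1, A103@1, A104@1) gives peak 10: s1:10  s2:9  s3:1  s4:0  s5:0  s6:0  s7:0.
Shift A101→3, A103→5, A104→5.
Schedule A100@1, A101@3, A102@1, A103@5, A104@5: s1:4  s2:4  s3:4  s4:4  s5:2  s6:1  s7:1 — peak 4.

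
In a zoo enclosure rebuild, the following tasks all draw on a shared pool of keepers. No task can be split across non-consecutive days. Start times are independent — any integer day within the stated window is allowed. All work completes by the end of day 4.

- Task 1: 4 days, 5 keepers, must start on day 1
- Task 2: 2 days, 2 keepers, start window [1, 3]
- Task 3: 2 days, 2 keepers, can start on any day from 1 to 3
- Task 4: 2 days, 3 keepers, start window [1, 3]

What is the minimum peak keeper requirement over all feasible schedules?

9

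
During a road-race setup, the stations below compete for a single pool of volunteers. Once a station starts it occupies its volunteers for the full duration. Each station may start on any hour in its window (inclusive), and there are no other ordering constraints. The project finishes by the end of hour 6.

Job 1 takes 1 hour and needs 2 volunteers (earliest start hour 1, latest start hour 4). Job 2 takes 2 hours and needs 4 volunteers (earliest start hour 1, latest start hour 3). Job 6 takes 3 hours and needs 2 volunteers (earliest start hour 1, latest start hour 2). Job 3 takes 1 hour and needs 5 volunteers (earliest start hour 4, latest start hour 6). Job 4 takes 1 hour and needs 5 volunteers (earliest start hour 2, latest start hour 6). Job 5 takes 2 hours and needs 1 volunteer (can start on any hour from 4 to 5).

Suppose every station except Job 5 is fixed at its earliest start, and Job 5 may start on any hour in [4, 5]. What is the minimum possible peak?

Job 5@4: h1:8  h2:11  h3:2  h4:6  h5:1  h6:0 → peak 11
Job 5@5: h1:8  h2:11  h3:2  h4:5  h5:1  h6:1 → peak 11
Best is Job 5@4, peak 11.

11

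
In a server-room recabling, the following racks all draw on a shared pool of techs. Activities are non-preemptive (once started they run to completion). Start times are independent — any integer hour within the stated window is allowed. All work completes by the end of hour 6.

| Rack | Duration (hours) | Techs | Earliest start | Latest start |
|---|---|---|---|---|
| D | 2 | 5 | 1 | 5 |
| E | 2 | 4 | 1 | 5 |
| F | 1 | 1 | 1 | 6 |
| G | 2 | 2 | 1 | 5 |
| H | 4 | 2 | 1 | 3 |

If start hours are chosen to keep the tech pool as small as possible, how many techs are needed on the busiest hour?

6

Early-start (D@1, E@1, F@1, G@1, H@1) gives peak 14: h1:14  h2:13  h3:2  h4:2  h5:0  h6:0.
Shift E→3, G→5, H→3.
Schedule D@1, E@3, F@1, G@5, H@3: h1:6  h2:5  h3:6  h4:6  h5:4  h6:4 — peak 6.
Total tech-hours = 31 over 6 hours ⇒ peak ≥ ⌈31/6⌉ = 6, so 6 is optimal.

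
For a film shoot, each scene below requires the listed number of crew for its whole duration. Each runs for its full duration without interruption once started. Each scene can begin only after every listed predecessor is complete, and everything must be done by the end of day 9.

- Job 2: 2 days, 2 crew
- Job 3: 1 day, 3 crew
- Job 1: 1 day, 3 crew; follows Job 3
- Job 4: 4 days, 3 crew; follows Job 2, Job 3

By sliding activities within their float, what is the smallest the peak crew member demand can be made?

Early-start (Job 2@1, Job 3@1, Job 1@2, Job 4@3) gives peak 5: d1:5  d2:5  d3:3  d4:3  d5:3  d6:3  d7:0  d8:0  d9:0.
Shift Job 3→3, Job 1→4, Job 4→5.
Schedule Job 2@1, Job 3@3, Job 1@4, Job 4@5: d1:2  d2:2  d3:3  d4:3  d5:3  d6:3  d7:3  d8:3  d9:0 — peak 3.
Total crew member-days = 22 over 9 days ⇒ peak ≥ ⌈22/9⌉ = 3, so 3 is optimal.

3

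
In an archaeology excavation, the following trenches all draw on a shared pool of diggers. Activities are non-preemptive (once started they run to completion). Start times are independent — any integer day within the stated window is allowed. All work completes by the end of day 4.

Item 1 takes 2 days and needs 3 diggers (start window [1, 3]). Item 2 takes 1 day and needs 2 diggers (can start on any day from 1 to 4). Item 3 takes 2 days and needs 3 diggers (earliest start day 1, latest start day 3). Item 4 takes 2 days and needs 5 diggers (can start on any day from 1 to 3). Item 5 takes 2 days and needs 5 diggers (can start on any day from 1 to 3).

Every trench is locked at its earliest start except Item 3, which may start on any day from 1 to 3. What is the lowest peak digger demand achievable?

15

Item 3@1: d1:18  d2:16  d3:0  d4:0 → peak 18
Item 3@2: d1:15  d2:16  d3:3  d4:0 → peak 16
Item 3@3: d1:15  d2:13  d3:3  d4:3 → peak 15
Best is Item 3@3, peak 15.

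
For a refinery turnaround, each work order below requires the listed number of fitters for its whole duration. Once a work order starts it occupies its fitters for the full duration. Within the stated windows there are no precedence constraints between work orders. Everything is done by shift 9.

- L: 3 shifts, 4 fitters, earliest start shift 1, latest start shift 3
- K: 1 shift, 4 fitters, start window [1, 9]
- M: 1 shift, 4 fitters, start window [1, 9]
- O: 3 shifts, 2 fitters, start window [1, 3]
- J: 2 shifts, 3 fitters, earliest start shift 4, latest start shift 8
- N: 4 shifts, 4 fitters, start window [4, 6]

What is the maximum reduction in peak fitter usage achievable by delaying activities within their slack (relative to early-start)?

7

Early-start peak: s1:14  s2:6  s3:6  s4:7  s5:7  s6:4  s7:4  s8:0  s9:0 ⇒ 14.
Leveled (L@1, K@4, M@5, O@1, J@4, N@6): s1:6  s2:6  s3:6  s4:7  s5:7  s6:4  s7:4  s8:4  s9:4 ⇒ 7.
Reduction 14 − 7 = 7.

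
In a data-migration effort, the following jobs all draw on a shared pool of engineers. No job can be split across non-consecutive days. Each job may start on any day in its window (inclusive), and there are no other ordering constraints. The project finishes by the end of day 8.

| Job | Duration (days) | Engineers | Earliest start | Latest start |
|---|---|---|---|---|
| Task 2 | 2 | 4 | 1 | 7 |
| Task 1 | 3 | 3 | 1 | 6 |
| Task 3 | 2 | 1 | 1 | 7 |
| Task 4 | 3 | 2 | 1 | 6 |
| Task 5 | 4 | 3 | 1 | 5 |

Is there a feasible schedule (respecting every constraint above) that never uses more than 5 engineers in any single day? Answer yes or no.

The minimum achievable peak is 6; 5 < 6, so no feasible schedule stays within the cap.

no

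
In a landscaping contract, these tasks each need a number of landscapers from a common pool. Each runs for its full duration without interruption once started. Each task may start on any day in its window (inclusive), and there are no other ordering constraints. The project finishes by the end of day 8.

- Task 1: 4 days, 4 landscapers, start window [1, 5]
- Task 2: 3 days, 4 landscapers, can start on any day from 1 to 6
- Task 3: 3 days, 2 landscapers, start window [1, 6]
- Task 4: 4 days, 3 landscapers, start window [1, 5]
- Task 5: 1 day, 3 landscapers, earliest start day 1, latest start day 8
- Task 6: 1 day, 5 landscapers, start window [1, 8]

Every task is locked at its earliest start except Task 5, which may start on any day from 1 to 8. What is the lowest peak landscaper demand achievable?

18

Task 5@1: d1:21  d2:13  d3:13  d4:7  d5:0  d6:0  d7:0  d8:0 → peak 21
Task 5@2: d1:18  d2:16  d3:13  d4:7  d5:0  d6:0  d7:0  d8:0 → peak 18
Task 5@3: d1:18  d2:13  d3:16  d4:7  d5:0  d6:0  d7:0  d8:0 → peak 18
Task 5@4: d1:18  d2:13  d3:13  d4:10  d5:0  d6:0  d7:0  d8:0 → peak 18
Task 5@5: d1:18  d2:13  d3:13  d4:7  d5:3  d6:0  d7:0  d8:0 → peak 18
Task 5@6: d1:18  d2:13  d3:13  d4:7  d5:0  d6:3  d7:0  d8:0 → peak 18
Task 5@7: d1:18  d2:13  d3:13  d4:7  d5:0  d6:0  d7:3  d8:0 → peak 18
Task 5@8: d1:18  d2:13  d3:13  d4:7  d5:0  d6:0  d7:0  d8:3 → peak 18
Best is Task 5@2, peak 18.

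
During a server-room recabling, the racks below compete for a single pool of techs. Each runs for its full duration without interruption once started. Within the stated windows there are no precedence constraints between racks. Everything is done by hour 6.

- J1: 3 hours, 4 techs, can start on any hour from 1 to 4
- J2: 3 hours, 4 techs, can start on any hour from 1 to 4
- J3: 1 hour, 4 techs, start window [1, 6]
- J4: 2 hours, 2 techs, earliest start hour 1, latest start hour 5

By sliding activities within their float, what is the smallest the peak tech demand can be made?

Early-start (J1@1, J2@1, J3@1, J4@1) gives peak 14: h1:14  h2:10  h3:8  h4:0  h5:0  h6:0.
Shift J3→4, J4→4.
Schedule J1@1, J2@1, J3@4, J4@4: h1:8  h2:8  h3:8  h4:6  h5:2  h6:0 — peak 8.

8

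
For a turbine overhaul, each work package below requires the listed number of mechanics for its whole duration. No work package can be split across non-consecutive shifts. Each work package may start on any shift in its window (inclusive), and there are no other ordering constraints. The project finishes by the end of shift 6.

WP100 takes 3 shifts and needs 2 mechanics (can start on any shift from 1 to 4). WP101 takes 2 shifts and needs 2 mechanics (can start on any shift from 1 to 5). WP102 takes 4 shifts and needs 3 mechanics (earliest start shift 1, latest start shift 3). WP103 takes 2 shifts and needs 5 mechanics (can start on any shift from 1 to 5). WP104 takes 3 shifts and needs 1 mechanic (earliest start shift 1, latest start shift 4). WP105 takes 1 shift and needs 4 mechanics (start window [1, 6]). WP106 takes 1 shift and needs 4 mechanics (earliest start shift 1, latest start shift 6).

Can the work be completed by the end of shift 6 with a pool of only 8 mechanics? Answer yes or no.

yes

Schedule WP100@1, WP101@1, WP102@1, WP103@4, WP104@1, WP105@6, WP106@6: s1:8  s2:8  s3:6  s4:8  s5:5  s6:8 — peak 8 ≤ 8.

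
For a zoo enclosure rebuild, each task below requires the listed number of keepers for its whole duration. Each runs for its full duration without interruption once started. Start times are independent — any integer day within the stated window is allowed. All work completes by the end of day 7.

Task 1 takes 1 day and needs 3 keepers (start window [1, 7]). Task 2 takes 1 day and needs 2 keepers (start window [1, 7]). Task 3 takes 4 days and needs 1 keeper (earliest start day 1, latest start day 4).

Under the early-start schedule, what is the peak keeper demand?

Early-start schedule: Task 1@1, Task 2@1, Task 3@1.
Load per day: day 1: 6, day 2: 1, day 3: 1, day 4: 1, day 5: 0, day 6: 0, day 7: 0.
Peak is 6.

6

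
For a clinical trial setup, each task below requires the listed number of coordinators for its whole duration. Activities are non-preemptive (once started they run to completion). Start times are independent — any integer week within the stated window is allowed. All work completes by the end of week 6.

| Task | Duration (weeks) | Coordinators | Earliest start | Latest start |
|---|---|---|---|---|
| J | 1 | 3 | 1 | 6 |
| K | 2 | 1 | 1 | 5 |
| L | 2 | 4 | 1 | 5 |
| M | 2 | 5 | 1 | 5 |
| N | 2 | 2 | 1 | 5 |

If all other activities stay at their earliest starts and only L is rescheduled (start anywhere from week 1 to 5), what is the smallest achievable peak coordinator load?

L@1: w1:15  w2:12  w3:0  w4:0  w5:0  w6:0 → peak 15
L@2: w1:11  w2:12  w3:4  w4:0  w5:0  w6:0 → peak 12
L@3: w1:11  w2:8  w3:4  w4:4  w5:0  w6:0 → peak 11
L@4: w1:11  w2:8  w3:0  w4:4  w5:4  w6:0 → peak 11
L@5: w1:11  w2:8  w3:0  w4:0  w5:4  w6:4 → peak 11
Best is L@3, peak 11.

11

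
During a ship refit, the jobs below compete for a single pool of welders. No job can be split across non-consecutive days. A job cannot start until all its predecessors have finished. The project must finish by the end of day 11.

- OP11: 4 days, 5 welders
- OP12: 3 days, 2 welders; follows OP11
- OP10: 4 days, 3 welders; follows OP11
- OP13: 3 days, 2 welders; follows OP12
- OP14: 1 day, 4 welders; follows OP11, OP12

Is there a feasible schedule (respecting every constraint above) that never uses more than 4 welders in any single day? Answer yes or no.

Total welder-days = 48; over 11 days the average is 48/11 > 4, so some day must exceed 4.

no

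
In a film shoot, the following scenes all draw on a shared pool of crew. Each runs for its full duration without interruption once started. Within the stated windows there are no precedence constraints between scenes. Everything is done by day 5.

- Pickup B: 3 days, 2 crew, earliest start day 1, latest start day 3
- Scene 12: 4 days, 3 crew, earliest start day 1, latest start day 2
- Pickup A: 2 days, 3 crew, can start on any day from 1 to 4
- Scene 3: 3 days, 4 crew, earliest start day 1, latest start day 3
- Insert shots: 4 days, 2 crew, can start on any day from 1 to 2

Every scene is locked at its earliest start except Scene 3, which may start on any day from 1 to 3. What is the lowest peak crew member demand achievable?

11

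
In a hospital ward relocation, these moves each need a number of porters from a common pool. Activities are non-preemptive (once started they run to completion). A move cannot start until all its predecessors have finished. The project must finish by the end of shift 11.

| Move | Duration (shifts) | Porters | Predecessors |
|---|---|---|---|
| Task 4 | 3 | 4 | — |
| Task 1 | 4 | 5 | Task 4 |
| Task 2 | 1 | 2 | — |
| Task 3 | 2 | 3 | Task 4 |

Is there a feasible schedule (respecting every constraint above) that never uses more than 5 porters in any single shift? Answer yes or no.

yes

Schedule Task 4@1, Task 1@4, Task 2@8, Task 3@8: s1:4  s2:4  s3:4  s4:5  s5:5  s6:5  s7:5  s8:5  s9:3  s10:0  s11:0 — peak 5 ≤ 5.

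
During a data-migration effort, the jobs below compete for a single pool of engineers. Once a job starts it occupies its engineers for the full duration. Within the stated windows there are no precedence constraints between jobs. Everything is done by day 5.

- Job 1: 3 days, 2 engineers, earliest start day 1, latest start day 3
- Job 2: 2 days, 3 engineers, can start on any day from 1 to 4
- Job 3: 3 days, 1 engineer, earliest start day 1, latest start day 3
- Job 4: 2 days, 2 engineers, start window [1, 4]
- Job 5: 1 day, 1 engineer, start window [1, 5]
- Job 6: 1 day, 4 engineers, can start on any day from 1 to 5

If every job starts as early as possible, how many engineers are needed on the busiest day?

13

Early-start schedule: Job 1@1, Job 2@1, Job 3@1, Job 4@1, Job 5@1, Job 6@1.
Load per day: day 1: 13, day 2: 8, day 3: 3, day 4: 0, day 5: 0.
Peak is 13.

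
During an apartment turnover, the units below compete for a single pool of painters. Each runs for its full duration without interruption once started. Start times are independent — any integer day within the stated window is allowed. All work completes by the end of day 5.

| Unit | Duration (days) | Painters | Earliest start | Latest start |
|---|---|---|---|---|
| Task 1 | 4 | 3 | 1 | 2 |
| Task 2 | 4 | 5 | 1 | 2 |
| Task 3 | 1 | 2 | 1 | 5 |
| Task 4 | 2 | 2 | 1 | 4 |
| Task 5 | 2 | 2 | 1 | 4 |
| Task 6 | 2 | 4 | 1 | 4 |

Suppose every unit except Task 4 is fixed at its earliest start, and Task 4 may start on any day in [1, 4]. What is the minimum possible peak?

Task 4@1: d1:18  d2:16  d3:8  d4:8  d5:0 → peak 18
Task 4@2: d1:16  d2:16  d3:10  d4:8  d5:0 → peak 16
Task 4@3: d1:16  d2:14  d3:10  d4:10  d5:0 → peak 16
Task 4@4: d1:16  d2:14  d3:8  d4:10  d5:2 → peak 16
Best is Task 4@2, peak 16.

16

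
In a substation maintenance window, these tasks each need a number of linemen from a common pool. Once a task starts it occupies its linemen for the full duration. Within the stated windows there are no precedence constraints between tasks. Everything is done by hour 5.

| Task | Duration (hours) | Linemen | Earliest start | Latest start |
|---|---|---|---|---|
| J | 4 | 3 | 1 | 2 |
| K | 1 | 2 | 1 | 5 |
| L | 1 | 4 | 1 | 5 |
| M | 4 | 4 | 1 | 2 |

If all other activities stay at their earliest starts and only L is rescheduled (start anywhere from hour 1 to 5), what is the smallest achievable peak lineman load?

9

L@1: h1:13  h2:7  h3:7  h4:7  h5:0 → peak 13
L@2: h1:9  h2:11  h3:7  h4:7  h5:0 → peak 11
L@3: h1:9  h2:7  h3:11  h4:7  h5:0 → peak 11
L@4: h1:9  h2:7  h3:7  h4:11  h5:0 → peak 11
L@5: h1:9  h2:7  h3:7  h4:7  h5:4 → peak 9
Best is L@5, peak 9.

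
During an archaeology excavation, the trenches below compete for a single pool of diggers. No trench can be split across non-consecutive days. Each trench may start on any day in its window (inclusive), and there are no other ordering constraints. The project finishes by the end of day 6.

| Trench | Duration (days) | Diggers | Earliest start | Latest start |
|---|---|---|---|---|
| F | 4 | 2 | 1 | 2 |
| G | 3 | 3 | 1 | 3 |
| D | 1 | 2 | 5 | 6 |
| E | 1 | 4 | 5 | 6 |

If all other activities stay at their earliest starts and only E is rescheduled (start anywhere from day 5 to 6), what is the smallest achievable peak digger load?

5

E@5: d1:5  d2:5  d3:5  d4:2  d5:6  d6:0 → peak 6
E@6: d1:5  d2:5  d3:5  d4:2  d5:2  d6:4 → peak 5
Best is E@6, peak 5.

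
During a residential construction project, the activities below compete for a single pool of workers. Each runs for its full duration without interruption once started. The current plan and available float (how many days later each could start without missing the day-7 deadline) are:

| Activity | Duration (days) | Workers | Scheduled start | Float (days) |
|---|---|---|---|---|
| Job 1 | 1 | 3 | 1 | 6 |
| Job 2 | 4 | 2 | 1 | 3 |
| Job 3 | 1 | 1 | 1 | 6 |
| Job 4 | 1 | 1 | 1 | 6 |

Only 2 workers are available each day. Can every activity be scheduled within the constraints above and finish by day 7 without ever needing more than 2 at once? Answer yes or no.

The minimum achievable peak is 3; 2 < 3, so no feasible schedule stays within the cap.

no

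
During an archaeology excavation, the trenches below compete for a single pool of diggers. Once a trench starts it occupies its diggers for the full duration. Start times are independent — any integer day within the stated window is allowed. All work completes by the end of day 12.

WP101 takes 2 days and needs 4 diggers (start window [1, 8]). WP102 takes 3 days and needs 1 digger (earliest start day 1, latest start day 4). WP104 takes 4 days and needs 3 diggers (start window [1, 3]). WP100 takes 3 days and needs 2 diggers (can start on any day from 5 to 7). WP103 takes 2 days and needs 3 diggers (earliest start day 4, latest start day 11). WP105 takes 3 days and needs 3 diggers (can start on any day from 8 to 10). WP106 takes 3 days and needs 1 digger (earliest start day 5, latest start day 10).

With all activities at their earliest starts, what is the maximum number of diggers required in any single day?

Early-start schedule: WP101@1, WP102@1, WP104@1, WP100@5, WP103@4, WP105@8, WP106@5.
Load per day: day 1: 8, day 2: 8, day 3: 4, day 4: 6, day 5: 6, day 6: 3, day 7: 3, day 8: 3, day 9: 3, day 10: 3, day 11: 0, day 12: 0.
Peak is 8.

8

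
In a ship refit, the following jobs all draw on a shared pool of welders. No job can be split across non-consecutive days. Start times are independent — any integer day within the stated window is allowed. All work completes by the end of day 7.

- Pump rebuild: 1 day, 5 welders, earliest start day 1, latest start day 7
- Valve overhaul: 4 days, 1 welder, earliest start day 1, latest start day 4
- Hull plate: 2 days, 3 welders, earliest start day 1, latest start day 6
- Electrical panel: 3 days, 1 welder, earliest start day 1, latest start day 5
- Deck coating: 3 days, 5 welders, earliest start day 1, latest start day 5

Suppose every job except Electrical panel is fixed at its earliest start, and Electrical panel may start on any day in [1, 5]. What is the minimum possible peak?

14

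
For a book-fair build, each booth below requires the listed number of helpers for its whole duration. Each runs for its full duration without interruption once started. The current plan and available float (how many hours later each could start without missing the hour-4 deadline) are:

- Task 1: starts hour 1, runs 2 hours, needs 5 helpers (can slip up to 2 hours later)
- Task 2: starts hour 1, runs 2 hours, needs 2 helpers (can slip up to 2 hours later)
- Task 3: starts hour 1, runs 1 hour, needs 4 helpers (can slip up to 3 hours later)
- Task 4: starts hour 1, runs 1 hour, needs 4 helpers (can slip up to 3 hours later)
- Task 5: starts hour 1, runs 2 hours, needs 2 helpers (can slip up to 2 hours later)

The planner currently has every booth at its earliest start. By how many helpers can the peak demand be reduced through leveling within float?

10

Early-start peak: h1:17  h2:9  h3:0  h4:0 ⇒ 17.
Leveled (Task 1@1, Task 2@1, Task 3@3, Task 4@4, Task 5@3): h1:7  h2:7  h3:6  h4:6 ⇒ 7.
Reduction 17 − 7 = 10.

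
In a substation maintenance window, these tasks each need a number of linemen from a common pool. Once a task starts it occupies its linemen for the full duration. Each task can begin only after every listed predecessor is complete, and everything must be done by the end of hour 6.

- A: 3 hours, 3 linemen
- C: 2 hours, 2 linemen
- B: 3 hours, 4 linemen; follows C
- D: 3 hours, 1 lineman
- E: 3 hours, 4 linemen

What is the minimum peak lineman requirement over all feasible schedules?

7

Early-start (A@1, C@1, B@3, D@1, E@1) gives peak 12: h1:10  h2:10  h3:12  h4:4  h5:4  h6:0.
Shift A→4, B→4.
Schedule A@4, C@1, B@4, D@1, E@1: h1:7  h2:7  h3:5  h4:7  h5:7  h6:7 — peak 7.
Total lineman-hours = 40 over 6 hours ⇒ peak ≥ ⌈40/6⌉ = 7, so 7 is optimal.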